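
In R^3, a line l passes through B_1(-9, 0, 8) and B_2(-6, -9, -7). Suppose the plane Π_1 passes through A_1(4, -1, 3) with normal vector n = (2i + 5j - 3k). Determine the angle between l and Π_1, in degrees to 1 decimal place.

3.1

A direction vector for l is B_2 − B_1 = (3, -9, -15).
Π_1: n·r = n·A_1 gives 2x + 5y - 3z = -6.
sin θ = |n·v| / (|n||v|) = |6| / (√38 · √315) = 0.05484.
θ ≈ 3.1°.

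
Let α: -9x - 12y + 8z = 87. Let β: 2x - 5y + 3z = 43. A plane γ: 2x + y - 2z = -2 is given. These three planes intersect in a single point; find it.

(1, -10, -3)

Solving the 3×3 linear system -9x - 12y + 8z = 87, 2x - 5y + 3z = 43, 2x + y - 2z = -2 (e.g. by elimination or Cramer's rule, determinant = -87) gives (1, -10, -3).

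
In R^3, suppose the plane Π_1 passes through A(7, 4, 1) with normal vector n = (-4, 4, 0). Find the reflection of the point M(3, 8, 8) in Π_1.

(11, 0, 8)

Π_1: n·r = n·A gives -4x + 4y = -12.
λ = (n·M − d)/|n|² = (20 − (-12))/32 = 1.
Reflection = M − 2λn = (3, 8, 8) − 2·(-4, 4, 0) = (11, 0, 8).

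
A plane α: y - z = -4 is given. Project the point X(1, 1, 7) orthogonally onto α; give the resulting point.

(1, 2, 6)

Foot = X − λn with λ = (n·X − d)/|n|² = (-6 − (-4))/2 = -1.
Foot = (1, 1, 7) − (-1)·(0, 1, -1) = (1, 2, 6).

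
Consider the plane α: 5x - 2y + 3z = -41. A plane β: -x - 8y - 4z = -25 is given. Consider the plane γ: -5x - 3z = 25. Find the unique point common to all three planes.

Solving the 3×3 linear system 5x - 2y + 3z = -41, -x - 8y - 4z = -25, -5x - 3z = 25 (e.g. by elimination or Cramer's rule, determinant = -34) gives (1, 8, -10).

(1, 8, -10)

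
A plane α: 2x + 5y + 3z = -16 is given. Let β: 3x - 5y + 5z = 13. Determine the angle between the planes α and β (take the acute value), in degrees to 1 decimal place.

cos θ = |n₁·n₂| / (|n₁||n₂|) = |-4| / (√38 · √59).
θ = arccos(0.08448) ≈ 85.2°.

85.2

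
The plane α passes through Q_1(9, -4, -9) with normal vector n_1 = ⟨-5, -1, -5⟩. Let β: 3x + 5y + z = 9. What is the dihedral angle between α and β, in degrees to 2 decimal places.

53.72

α: n_1·r = n_1·Q_1 gives -5x - y - 5z = 4.
cos θ = |n₁·n₂| / (|n₁||n₂|) = |-25| / (√51 · √35).
θ = arccos(0.59173) ≈ 53.72°.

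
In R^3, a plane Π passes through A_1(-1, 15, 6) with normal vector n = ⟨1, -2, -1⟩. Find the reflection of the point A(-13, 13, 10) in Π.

(-9, 5, 6)

Π: n·r = n·A_1 gives x - 2y - z = -37.
λ = (n·A − d)/|n|² = (-49 − (-37))/6 = -2.
Reflection = A − 2λn = (-13, 13, 10) − (-4)·(1, -2, -1) = (-9, 5, 6).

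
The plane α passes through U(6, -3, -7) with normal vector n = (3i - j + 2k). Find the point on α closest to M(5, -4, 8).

(-1, -2, 4)

α: n·r = n·U gives 3x - y + 2z = 7.
Foot = M − λn with λ = (n·M − d)/|n|² = (35 − 7)/14 = 2.
Foot = (5, -4, 8) − 2·(3, -1, 2) = (-1, -2, 4).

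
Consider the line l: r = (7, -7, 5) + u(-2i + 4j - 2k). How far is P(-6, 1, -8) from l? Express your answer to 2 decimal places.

Taking (7, -7, 5) on l with direction v = (-2, 4, -2): w = P − (7, -7, 5) = (-13, 8, -13), and w × v = (36, 0, -36).
Distance = |w × v| / |v| = √2592 / √24 ≈ 10.39.

10.39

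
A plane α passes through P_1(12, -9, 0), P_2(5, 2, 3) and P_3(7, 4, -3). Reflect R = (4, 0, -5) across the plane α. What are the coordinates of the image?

P_1P_2 = (-7, 11, 3), P_1P_3 = (-5, 13, -3); a normal to α is P_1P_2 × P_1P_3 = (-72, -36, -36).
Using P_1: α has equation -72x - 36y - 36z = -540.
λ = (n·R − d)/|n|² = (-108 − (-540))/7776 = 1/18.
Reflection = R − 2λn = (4, 0, -5) − (1/9)·(-72, -36, -36) = (12, 4, -1).

(12, 4, -1)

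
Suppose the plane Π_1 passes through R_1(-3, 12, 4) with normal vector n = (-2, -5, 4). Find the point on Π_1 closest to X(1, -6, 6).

Π_1: n·r = n·R_1 gives -2x - 5y + 4z = -38.
Foot = X − λn with λ = (n·X − d)/|n|² = (52 − (-38))/45 = 2.
Foot = (1, -6, 6) − 2·(-2, -5, 4) = (5, 4, -2).

(5, 4, -2)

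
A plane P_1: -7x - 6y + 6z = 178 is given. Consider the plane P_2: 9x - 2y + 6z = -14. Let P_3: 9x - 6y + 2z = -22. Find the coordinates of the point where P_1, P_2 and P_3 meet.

(-10, -8, 10)

Solving the 3×3 linear system -7x - 6y + 6z = 178, 9x - 2y + 6z = -14, 9x - 6y + 2z = -22 (e.g. by elimination or Cramer's rule, determinant = -656) gives (-10, -8, 10).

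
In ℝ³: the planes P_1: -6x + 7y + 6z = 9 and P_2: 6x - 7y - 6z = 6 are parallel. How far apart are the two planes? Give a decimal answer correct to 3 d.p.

Rescale P_2 by 1/(-1): -6x + 7y + 6z = -6. Then distance = |9 − (-6)| / √121 ≈ 1.364.

1.364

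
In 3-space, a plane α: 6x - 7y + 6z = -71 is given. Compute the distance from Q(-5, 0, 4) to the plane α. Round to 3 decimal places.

n·Q − d = (6)·(-5) + (-7)·(0) + (6)·(4) − (-71) = 65; |n| = √121.
Distance = |65| / √121 = 65/√121 ≈ 5.909.

5.909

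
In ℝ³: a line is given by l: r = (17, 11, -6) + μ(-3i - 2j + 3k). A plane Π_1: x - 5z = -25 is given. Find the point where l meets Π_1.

(5, 3, 6)

Substitute r = (17, 11, -6) + t(-3, -2, 3) into the plane: 47 + (-18)t = -25, so t = 4.
Intersection: (17, 11, -6) + 4·(-3, -2, 3) = (5, 3, 6).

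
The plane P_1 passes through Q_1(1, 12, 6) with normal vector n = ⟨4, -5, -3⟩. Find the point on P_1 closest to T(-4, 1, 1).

P_1: n·r = n·Q_1 gives 4x - 5y - 3z = -74.
Foot = T − λn with λ = (n·T − d)/|n|² = (-24 − (-74))/50 = 1.
Foot = (-4, 1, 1) − 1·(4, -5, -3) = (-8, 6, 4).

(-8, 6, 4)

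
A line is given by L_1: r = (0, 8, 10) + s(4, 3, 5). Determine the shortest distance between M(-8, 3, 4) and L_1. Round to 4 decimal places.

Taking (0, 8, 10) on L_1 with direction v = (4, 3, 5): w = M − (0, 8, 10) = (-8, -5, -6), and w × v = (-7, 16, -4).
Distance = |w × v| / |v| = √321 / √50 ≈ 2.5338.

2.5338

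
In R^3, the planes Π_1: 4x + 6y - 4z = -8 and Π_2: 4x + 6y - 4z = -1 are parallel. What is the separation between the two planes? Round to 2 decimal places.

0.85

Same normal n = (4, 6, -4) with |n| = √68; distance = |-8 − (-1)| / |n| = 7/√68 ≈ 0.85.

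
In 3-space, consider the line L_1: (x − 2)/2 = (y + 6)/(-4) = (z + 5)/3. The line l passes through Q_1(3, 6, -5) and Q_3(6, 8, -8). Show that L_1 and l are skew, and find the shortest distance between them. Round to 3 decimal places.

8.180

L_1 has direction (2, -4, 3) through (2, -6, -5).
A direction vector for l is Q_3 − Q_1 = (3, 2, -3).
Common perpendicular direction n = (2, -4, 3) × (3, 2, -3) = (6, 15, 16).
With w = (3, 6, -5) − (2, -6, -5) = (1, 12, 0), w · n = 186.
Since n ≠ 0 the lines are not parallel, and w · n = 186 ≠ 0 so they do not intersect; hence they are skew.
Distance = |w · n| / |n| = |186| / √517 ≈ 8.180.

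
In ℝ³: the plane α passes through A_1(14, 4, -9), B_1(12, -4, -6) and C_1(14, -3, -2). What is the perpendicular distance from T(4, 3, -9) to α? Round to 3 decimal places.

8.356

A_1B_1 = (-2, -8, 3), A_1C_1 = (0, -7, 7); a normal to α is A_1B_1 × A_1C_1 = (-35, 14, 14).
Using A_1: α has equation -35x + 14y + 14z = -560.
n·T − d = (-35)·(4) + (14)·(3) + (14)·(-9) − (-560) = 336; |n| = √1617.
Distance = |336| / √1617 = 336/√1617 ≈ 8.356.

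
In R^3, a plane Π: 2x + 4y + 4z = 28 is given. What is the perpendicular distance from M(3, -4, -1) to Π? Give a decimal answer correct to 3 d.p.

n·M − d = (2)·(3) + (4)·(-4) + (4)·(-1) − 28 = -42; |n| = √36.
Distance = |-42| / √36 = 42/√36 ≈ 7.000.

7.000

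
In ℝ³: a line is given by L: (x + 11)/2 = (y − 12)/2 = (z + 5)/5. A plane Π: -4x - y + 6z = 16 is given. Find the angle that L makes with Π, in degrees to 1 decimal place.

28.6

L has direction (2, 2, 5) through (-11, 12, -5).
sin θ = |n·v| / (|n||v|) = |20| / (√53 · √33) = 0.47823.
θ ≈ 28.6°.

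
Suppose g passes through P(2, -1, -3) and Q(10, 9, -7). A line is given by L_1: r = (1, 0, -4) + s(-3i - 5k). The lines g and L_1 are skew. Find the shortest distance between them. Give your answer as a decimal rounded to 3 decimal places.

0.922

A direction vector for g is Q − P = (8, 10, -4).
Common perpendicular direction n = (8, 10, -4) × (-3, 0, -5) = (-50, 52, 30).
With w = (1, 0, -4) − (2, -1, -3) = (-1, 1, -1), w · n = 72.
Distance = |w · n| / |n| = |72| / √6104 ≈ 0.922.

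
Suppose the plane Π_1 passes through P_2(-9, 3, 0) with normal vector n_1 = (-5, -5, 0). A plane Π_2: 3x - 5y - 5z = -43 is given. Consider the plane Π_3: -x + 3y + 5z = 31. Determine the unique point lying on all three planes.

(-6, 0, 5)

Π_1: n_1·r = n_1·P_2 gives -5x - 5y = 30.
Solving the 3×3 linear system -5x - 5y = 30, 3x - 5y - 5z = -43, -x + 3y + 5z = 31 (e.g. by elimination or Cramer's rule, determinant = 100) gives (-6, 0, 5).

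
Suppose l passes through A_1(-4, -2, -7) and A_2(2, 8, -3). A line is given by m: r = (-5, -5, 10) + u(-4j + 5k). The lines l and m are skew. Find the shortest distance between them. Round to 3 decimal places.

5.028

A direction vector for l is A_2 − A_1 = (6, 10, 4).
Common perpendicular direction n = (6, 10, 4) × (0, -4, 5) = (66, -30, -24).
With w = (-5, -5, 10) − (-4, -2, -7) = (-1, -3, 17), w · n = -384.
Distance = |w · n| / |n| = |-384| / √5832 ≈ 5.028.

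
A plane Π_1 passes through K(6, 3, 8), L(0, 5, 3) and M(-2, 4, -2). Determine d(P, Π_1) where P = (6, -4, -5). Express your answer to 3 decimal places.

KL = (-6, 2, -5), KM = (-8, 1, -10); a normal to Π_1 is KL × KM = (-15, -20, 10).
Using K: Π_1 has equation -15x - 20y + 10z = -70.
n·P − d = (-15)·(6) + (-20)·(-4) + (10)·(-5) − (-70) = 10; |n| = √725.
Distance = |10| / √725 = 10/√725 ≈ 0.371.

0.371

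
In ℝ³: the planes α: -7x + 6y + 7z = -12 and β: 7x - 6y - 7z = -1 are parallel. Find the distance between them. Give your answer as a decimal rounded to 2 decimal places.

Rescale β by 1/(-1): -7x + 6y + 7z = 1. Then distance = |-12 − 1| / √134 ≈ 1.12.

1.12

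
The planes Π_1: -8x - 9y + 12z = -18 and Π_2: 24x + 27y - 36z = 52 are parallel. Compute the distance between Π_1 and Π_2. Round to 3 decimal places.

Rescale Π_2 by 1/(-3): -8x - 9y + 12z = -52/3. Then distance = |-18 − (-52/3)| / √289 ≈ 0.039.

0.039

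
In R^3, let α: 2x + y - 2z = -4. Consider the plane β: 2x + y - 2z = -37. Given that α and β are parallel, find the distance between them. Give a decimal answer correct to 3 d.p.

Same normal n = (2, 1, -2) with |n| = √9; distance = |-4 − (-37)| / |n| = 33/√9 ≈ 11.000.

11.000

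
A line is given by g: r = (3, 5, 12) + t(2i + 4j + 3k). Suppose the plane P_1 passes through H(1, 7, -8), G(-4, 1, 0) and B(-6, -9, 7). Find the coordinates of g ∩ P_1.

HG = (-5, -6, 8), HB = (-7, -16, 15); a normal to P_1 is HG × HB = (38, 19, 38).
Using H: P_1 has equation 38x + 19y + 38z = -133.
Substitute r = (3, 5, 12) + t(2, 4, 3) into the plane: 665 + 266t = -133, so t = -3.
Intersection: (3, 5, 12) + (-3)·(2, 4, 3) = (-3, -7, 3).

(-3, -7, 3)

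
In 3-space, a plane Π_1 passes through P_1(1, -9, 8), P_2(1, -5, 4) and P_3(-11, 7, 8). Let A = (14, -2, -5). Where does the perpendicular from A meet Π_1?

(10, -5, -8)

P_1P_2 = (0, 4, -4), P_1P_3 = (-12, 16, 0); a normal to Π_1 is P_1P_2 × P_1P_3 = (64, 48, 48).
Using P_1: Π_1 has equation 64x + 48y + 48z = 16.
Foot = A − λn with λ = (n·A − d)/|n|² = (560 − 16)/8704 = 1/16.
Foot = (14, -2, -5) − (1/16)·(64, 48, 48) = (10, -5, -8).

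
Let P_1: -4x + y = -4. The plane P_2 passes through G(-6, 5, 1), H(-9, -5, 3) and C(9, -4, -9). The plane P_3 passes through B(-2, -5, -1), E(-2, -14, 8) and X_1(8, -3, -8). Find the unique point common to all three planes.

GH = (-3, -10, 2), GC = (15, -9, -10); a normal to P_2 is GH × GC = (118, 0, 177).
Using G: P_2 has equation 118x + 177z = -531.
BE = (0, -9, 9), BX_1 = (10, 2, -7); a normal to P_3 is BE × BX_1 = (45, 90, 90).
Using B: P_3 has equation 45x + 90y + 90z = -630.
Solving the 3×3 linear system -4x + y = -4, 118x + 177z = -531, 45x + 90y + 90z = -630 (e.g. by elimination or Cramer's rule, determinant = 61065) gives (0, -4, -3).

(0, -4, -3)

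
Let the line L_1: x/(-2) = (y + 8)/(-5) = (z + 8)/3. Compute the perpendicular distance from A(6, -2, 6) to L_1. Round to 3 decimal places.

16.371

L_1 has direction (-2, -5, 3) through (0, -8, -8).
Taking (0, -8, -8) on L_1 with direction v = (-2, -5, 3): w = A − (0, -8, -8) = (6, 6, 14), and w × v = (88, -46, -18).
Distance = |w × v| / |v| = √10184 / √38 ≈ 16.371.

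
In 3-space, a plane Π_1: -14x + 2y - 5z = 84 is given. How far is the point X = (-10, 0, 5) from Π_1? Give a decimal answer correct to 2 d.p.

2.07

n·X − d = (-14)·(-10) + (2)·(0) + (-5)·(5) − 84 = 31; |n| = √225.
Distance = |31| / √225 = 31/√225 ≈ 2.07.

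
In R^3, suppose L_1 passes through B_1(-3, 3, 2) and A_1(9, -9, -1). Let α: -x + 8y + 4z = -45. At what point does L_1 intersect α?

(5, -5, 0)

A direction vector for L_1 is A_1 − B_1 = (12, -12, -3).
Substitute r = (-3, 3, 2) + t(12, -12, -3) into the plane: 35 + (-120)t = -45, so t = 2/3.
Intersection: (-3, 3, 2) + (2/3)·(12, -12, -3) = (5, -5, 0).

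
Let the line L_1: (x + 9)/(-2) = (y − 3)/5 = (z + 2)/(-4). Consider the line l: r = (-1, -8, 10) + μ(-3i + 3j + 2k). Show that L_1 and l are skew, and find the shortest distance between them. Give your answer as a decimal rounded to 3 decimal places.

L_1 has direction (-2, 5, -4) through (-9, 3, -2).
Common perpendicular direction n = (-2, 5, -4) × (-3, 3, 2) = (22, 16, 9).
With w = (-1, -8, 10) − (-9, 3, -2) = (8, -11, 12), w · n = 108.
Since n ≠ 0 the lines are not parallel, and w · n = 108 ≠ 0 so they do not intersect; hence they are skew.
Distance = |w · n| / |n| = |108| / √821 ≈ 3.769.

3.769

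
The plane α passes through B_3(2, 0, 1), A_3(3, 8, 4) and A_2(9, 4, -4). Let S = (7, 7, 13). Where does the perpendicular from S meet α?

B_3A_3 = (1, 8, 3), B_3A_2 = (7, 4, -5); a normal to α is B_3A_3 × B_3A_2 = (-52, 26, -52).
Using B_3: α has equation -52x + 26y - 52z = -156.
Foot = S − λn with λ = (n·S − d)/|n|² = (-858 − (-156))/6084 = -3/26.
Foot = (7, 7, 13) − (-3/26)·(-52, 26, -52) = (1, 10, 7).

(1, 10, 7)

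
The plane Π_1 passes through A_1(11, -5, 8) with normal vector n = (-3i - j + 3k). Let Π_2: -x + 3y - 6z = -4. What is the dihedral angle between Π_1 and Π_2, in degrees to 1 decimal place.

Π_1: n·r = n·A_1 gives -3x - y + 3z = -4.
cos θ = |n₁·n₂| / (|n₁||n₂|) = |-18| / (√19 · √46).
θ = arccos(0.60886) ≈ 52.5°.

52.5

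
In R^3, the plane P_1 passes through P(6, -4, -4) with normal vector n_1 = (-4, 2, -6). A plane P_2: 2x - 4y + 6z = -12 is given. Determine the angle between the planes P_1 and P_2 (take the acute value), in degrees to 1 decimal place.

21.8

P_1: n_1·r = n_1·P gives -4x + 2y - 6z = -8.
cos θ = |n₁·n₂| / (|n₁||n₂|) = |-52| / (√56 · √56).
θ = arccos(0.92857) ≈ 21.8°.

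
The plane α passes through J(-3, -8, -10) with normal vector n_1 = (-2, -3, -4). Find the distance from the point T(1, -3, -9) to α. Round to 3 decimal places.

5.014

α: n_1·r = n_1·J gives -2x - 3y - 4z = 70.
n·T − d = (-2)·(1) + (-3)·(-3) + (-4)·(-9) − 70 = -27; |n| = √29.
Distance = |-27| / √29 = 27/√29 ≈ 5.014.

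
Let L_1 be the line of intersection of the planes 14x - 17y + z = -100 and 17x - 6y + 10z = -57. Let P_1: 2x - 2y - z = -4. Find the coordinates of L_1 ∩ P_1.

(3, 8, -6)

Direction of L_1: (14, -17, 1) × (17, -6, 10) = (-164, -123, 205).
A point on L_1: solving the two plane equations with x = 7 gives (7, 11, -11).
Substitute r = (7, 11, -11) + t(-164, -123, 205) into the plane: 3 + (-287)t = -4, so t = 1/41.
Intersection: (7, 11, -11) + (1/41)·(-164, -123, 205) = (3, 8, -6).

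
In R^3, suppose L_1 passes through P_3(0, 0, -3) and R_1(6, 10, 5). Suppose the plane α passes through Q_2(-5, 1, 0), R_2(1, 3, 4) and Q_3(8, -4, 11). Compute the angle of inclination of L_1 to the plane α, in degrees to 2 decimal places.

19.44

A direction vector for L_1 is R_1 − P_3 = (6, 10, 8).
Q_2R_2 = (6, 2, 4), Q_2Q_3 = (13, -5, 11); a normal to α is Q_2R_2 × Q_2Q_3 = (42, -14, -56).
Using Q_2: α has equation 42x - 14y - 56z = -224.
sin θ = |n·v| / (|n||v|) = |-336| / (√5096 · √200) = 0.33282.
θ ≈ 19.44°.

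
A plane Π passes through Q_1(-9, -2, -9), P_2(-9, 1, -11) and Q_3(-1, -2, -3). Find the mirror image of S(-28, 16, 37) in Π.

Q_1P_2 = (0, 3, -2), Q_1Q_3 = (8, 0, 6); a normal to Π is Q_1P_2 × Q_1Q_3 = (18, -16, -24).
Using Q_1: Π has equation 18x - 16y - 24z = 86.
λ = (n·S − d)/|n|² = (-1648 − 86)/1156 = -3/2.
Reflection = S − 2λn = (-28, 16, 37) − (-3)·(18, -16, -24) = (26, -32, -35).

(26, -32, -35)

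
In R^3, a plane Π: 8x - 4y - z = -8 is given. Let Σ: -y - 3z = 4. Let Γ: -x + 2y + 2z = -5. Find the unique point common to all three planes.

Solving the 3×3 linear system 8x - 4y - z = -8, -y - 3z = 4, -x + 2y + 2z = -5 (e.g. by elimination or Cramer's rule, determinant = 21) gives (-3, -4, 0).

(-3, -4, 0)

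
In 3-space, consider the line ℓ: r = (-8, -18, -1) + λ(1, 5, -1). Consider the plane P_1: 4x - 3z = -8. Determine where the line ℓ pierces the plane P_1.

(-5, -3, -4)

Substitute r = (-8, -18, -1) + t(1, 5, -1) into the plane: -29 + 7t = -8, so t = 3.
Intersection: (-8, -18, -1) + 3·(1, 5, -1) = (-5, -3, -4).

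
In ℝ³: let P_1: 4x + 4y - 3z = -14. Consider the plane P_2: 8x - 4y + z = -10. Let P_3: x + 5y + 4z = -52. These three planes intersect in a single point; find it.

Solving the 3×3 linear system 4x + 4y - 3z = -14, 8x - 4y + z = -10, x + 5y + 4z = -52 (e.g. by elimination or Cramer's rule, determinant = -340) gives (-3, -5, -6).

(-3, -5, -6)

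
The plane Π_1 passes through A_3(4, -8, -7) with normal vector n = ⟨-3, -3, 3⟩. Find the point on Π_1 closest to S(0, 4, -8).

(-3, 1, -5)

Π_1: n·r = n·A_3 gives -3x - 3y + 3z = -9.
Foot = S − λn with λ = (n·S − d)/|n|² = (-36 − (-9))/27 = -1.
Foot = (0, 4, -8) − (-1)·(-3, -3, 3) = (-3, 1, -5).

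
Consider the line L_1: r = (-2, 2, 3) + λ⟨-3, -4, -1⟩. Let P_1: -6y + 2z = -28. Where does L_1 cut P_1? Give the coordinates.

Substitute r = (-2, 2, 3) + t(-3, -4, -1) into the plane: -6 + 22t = -28, so t = -1.
Intersection: (-2, 2, 3) + (-1)·(-3, -4, -1) = (1, 6, 4).

(1, 6, 4)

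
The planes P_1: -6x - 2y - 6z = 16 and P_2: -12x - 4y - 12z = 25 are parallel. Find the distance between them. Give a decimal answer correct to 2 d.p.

0.40

Rescale P_2 by 1/2: -6x - 2y - 6z = 25/2. Then distance = |16 − (25/2)| / √76 ≈ 0.40.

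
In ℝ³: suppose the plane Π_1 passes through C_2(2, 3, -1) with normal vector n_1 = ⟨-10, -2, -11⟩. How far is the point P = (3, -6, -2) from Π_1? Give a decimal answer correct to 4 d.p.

Π_1: n_1·r = n_1·C_2 gives -10x - 2y - 11z = -15.
n·P − d = (-10)·(3) + (-2)·(-6) + (-11)·(-2) − (-15) = 19; |n| = √225.
Distance = |19| / √225 = 19/√225 ≈ 1.2667.

1.2667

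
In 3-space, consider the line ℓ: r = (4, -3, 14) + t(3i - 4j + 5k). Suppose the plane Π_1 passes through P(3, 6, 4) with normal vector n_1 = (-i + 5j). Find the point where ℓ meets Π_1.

Π_1: n_1·r = n_1·P gives -x + 5y = 27.
Substitute r = (4, -3, 14) + t(3, -4, 5) into the plane: -19 + (-23)t = 27, so t = -2.
Intersection: (4, -3, 14) + (-2)·(3, -4, 5) = (-2, 5, 4).

(-2, 5, 4)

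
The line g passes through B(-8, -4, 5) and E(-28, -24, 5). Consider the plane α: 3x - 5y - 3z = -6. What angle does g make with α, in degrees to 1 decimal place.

12.5

A direction vector for g is E − B = (-20, -20, 0).
sin θ = |n·v| / (|n||v|) = |40| / (√43 · √800) = 0.21567.
θ ≈ 12.5°.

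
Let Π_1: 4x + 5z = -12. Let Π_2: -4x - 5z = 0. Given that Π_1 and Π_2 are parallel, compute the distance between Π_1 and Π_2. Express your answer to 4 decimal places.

1.8741

Rescale Π_2 by 1/(-1): 4x + 5z = 0. Then distance = |-12 − 0| / √41 ≈ 1.8741.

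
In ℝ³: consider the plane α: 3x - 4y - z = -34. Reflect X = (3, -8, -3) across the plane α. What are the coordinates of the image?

(-15, 16, 3)

λ = (n·X − d)/|n|² = (44 − (-34))/26 = 3.
Reflection = X − 2λn = (3, -8, -3) − 6·(3, -4, -1) = (-15, 16, 3).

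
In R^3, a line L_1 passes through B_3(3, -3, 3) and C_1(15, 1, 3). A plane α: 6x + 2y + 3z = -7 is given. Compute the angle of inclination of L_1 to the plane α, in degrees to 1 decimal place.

A direction vector for L_1 is C_1 − B_3 = (12, 4, 0).
sin θ = |n·v| / (|n||v|) = |80| / (√49 · √160) = 0.90351.
θ ≈ 64.6°.

64.6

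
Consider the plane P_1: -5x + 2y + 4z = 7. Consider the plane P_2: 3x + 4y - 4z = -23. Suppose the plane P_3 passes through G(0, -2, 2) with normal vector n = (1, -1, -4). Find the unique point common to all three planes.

(-1, -3, 2)

P_3: n·r = n·G gives x - y - 4z = -6.
Solving the 3×3 linear system -5x + 2y + 4z = 7, 3x + 4y - 4z = -23, x - y - 4z = -6 (e.g. by elimination or Cramer's rule, determinant = 88) gives (-1, -3, 2).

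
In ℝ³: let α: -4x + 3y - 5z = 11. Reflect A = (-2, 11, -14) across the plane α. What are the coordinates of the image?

λ = (n·A − d)/|n|² = (111 − 11)/50 = 2.
Reflection = A − 2λn = (-2, 11, -14) − 4·(-4, 3, -5) = (14, -1, 6).

(14, -1, 6)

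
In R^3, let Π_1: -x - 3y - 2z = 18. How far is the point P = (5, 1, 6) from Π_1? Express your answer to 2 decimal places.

10.16

n·P − d = (-1)·(5) + (-3)·(1) + (-2)·(6) − 18 = -38; |n| = √14.
Distance = |-38| / √14 = 38/√14 ≈ 10.16.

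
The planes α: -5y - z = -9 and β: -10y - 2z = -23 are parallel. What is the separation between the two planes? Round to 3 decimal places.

0.490

Rescale β by 1/2: -5y - z = -23/2. Then distance = |-9 − (-23/2)| / √26 ≈ 0.490.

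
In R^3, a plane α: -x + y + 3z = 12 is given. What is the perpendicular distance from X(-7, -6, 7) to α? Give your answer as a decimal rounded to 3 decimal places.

3.015

n·X − d = (-1)·(-7) + (1)·(-6) + (3)·(7) − 12 = 10; |n| = √11.
Distance = |10| / √11 = 10/√11 ≈ 3.015.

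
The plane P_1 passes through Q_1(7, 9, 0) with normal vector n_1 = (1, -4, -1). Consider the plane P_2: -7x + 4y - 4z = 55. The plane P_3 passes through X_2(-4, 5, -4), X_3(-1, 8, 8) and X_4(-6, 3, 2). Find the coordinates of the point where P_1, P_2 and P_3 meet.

P_1: n_1·r = n_1·Q_1 gives x - 4y - z = -29.
X_2X_3 = (3, 3, 12), X_2X_4 = (-2, -2, 6); a normal to P_3 is X_2X_3 × X_2X_4 = (42, -42, 0).
Using X_2: P_3 has equation 42x - 42y = -378.
Solving the 3×3 linear system x - 4y - z = -29, -7x + 4y - 4z = 55, 42x - 42y = -378 (e.g. by elimination or Cramer's rule, determinant = 378) gives (-1, 8, -4).

(-1, 8, -4)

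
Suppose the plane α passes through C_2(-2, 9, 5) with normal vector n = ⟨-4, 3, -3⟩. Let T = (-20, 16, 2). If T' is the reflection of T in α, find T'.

α: n·r = n·C_2 gives -4x + 3y - 3z = 20.
λ = (n·T − d)/|n|² = (122 − 20)/34 = 3.
Reflection = T − 2λn = (-20, 16, 2) − 6·(-4, 3, -3) = (4, -2, 20).

(4, -2, 20)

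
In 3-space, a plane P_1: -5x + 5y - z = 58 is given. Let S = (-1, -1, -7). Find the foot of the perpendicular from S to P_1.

(-6, 4, -8)

Foot = S − λn with λ = (n·S − d)/|n|² = (7 − 58)/51 = -1.
Foot = (-1, -1, -7) − (-1)·(-5, 5, -1) = (-6, 4, -8).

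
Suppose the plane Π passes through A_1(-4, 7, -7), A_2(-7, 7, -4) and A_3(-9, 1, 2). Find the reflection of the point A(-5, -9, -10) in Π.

(7, -1, 2)

A_1A_2 = (-3, 0, 3), A_1A_3 = (-5, -6, 9); a normal to Π is A_1A_2 × A_1A_3 = (18, 12, 18).
Using A_1: Π has equation 18x + 12y + 18z = -114.
λ = (n·A − d)/|n|² = (-378 − (-114))/792 = -1/3.
Reflection = A − 2λn = (-5, -9, -10) − (-2/3)·(18, 12, 18) = (7, -1, 2).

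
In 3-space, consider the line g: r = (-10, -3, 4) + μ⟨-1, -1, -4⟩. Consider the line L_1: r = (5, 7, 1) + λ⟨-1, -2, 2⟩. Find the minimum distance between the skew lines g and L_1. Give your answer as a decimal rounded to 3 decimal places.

7.946

Common perpendicular direction n = (-1, -1, -4) × (-1, -2, 2) = (-10, 6, 1).
With w = (5, 7, 1) − (-10, -3, 4) = (15, 10, -3), w · n = -93.
Distance = |w · n| / |n| = |-93| / √137 ≈ 7.946.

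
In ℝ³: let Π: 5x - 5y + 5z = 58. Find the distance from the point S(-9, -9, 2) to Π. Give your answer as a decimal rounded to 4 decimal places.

n·S − d = (5)·(-9) + (-5)·(-9) + (5)·(2) − 58 = -48; |n| = √75.
Distance = |-48| / √75 = 48/√75 ≈ 5.5426.

5.5426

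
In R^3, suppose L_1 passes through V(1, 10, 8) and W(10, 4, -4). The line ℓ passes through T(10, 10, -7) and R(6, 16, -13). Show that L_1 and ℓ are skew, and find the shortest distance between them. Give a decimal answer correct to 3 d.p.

3.444

A direction vector for L_1 is W − V = (9, -6, -12).
A direction vector for ℓ is R − T = (-4, 6, -6).
Common perpendicular direction n = (9, -6, -12) × (-4, 6, -6) = (108, 102, 30).
With w = (10, 10, -7) − (1, 10, 8) = (9, 0, -15), w · n = 522.
Since n ≠ 0 the lines are not parallel, and w · n = 522 ≠ 0 so they do not intersect; hence they are skew.
Distance = |w · n| / |n| = |522| / √22968 ≈ 3.444.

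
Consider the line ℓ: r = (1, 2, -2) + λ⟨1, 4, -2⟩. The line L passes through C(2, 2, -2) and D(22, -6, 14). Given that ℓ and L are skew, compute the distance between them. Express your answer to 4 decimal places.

A direction vector for L is D − C = (20, -8, 16).
Common perpendicular direction n = (1, 4, -2) × (20, -8, 16) = (48, -56, -88).
With w = (2, 2, -2) − (1, 2, -2) = (1, 0, 0), w · n = 48.
Distance = |w · n| / |n| = |48| / √13184 ≈ 0.4180.

0.4180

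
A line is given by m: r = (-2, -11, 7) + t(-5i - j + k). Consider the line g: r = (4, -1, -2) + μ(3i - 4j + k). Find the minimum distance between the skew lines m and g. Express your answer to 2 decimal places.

Common perpendicular direction n = (-5, -1, 1) × (3, -4, 1) = (3, 8, 23).
With w = (4, -1, -2) − (-2, -11, 7) = (6, 10, -9), w · n = -109.
Distance = |w · n| / |n| = |-109| / √602 ≈ 4.44.

4.44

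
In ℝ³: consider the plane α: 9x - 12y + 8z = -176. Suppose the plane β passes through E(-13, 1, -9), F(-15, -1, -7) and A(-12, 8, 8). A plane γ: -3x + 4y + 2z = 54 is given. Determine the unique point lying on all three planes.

(-12, 5, -1)

EF = (-2, -2, 2), EA = (1, 7, 17); a normal to β is EF × EA = (-48, 36, -12).
Using E: β has equation -48x + 36y - 12z = 768.
Solving the 3×3 linear system 9x - 12y + 8z = -176, -48x + 36y - 12z = 768, -3x + 4y + 2z = 54 (e.g. by elimination or Cramer's rule, determinant = -1176) gives (-12, 5, -1).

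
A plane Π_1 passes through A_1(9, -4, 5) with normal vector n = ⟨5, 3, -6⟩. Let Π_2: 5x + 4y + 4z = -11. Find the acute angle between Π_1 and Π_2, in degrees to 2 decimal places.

Π_1: n·r = n·A_1 gives 5x + 3y - 6z = 3.
cos θ = |n₁·n₂| / (|n₁||n₂|) = |13| / (√70 · √57).
θ = arccos(0.20581) ≈ 78.12°.

78.12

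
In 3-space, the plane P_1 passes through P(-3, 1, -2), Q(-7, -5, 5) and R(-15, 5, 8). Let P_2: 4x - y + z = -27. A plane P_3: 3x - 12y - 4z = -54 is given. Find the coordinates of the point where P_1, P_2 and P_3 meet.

(-6, 3, 0)

PQ = (-4, -6, 7), PR = (-12, 4, 10); a normal to P_1 is PQ × PR = (-88, -44, -88).
Using P: P_1 has equation -88x - 44y - 88z = 396.
Solving the 3×3 linear system -88x - 44y - 88z = 396, 4x - y + z = -27, 3x - 12y - 4z = -54 (e.g. by elimination or Cramer's rule, determinant = 1716) gives (-6, 3, 0).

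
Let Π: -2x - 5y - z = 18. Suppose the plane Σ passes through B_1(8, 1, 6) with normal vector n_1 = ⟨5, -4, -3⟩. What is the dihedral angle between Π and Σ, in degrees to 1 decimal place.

70.4

Σ: n_1·r = n_1·B_1 gives 5x - 4y - 3z = 18.
cos θ = |n₁·n₂| / (|n₁||n₂|) = |13| / (√30 · √50).
θ = arccos(0.33566) ≈ 70.4°.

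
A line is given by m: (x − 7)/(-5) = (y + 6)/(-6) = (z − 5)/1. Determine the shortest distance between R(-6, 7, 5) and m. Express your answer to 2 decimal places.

18.31

m has direction (-5, -6, 1) through (7, -6, 5).
Taking (7, -6, 5) on m with direction v = (-5, -6, 1): w = R − (7, -6, 5) = (-13, 13, 0), and w × v = (13, 13, 143).
Distance = |w × v| / |v| = √20787 / √62 ≈ 18.31.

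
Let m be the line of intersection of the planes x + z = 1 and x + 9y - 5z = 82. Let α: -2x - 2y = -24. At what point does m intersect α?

(7, 5, -6)

Direction of m: (1, 0, 1) × (1, 9, -5) = (-9, 6, 9).
A point on m: solving the two plane equations with x = 1 gives (1, 9, 0).
Substitute r = (1, 9, 0) + t(-9, 6, 9) into the plane: -20 + 6t = -24, so t = -2/3.
Intersection: (1, 9, 0) + (-2/3)·(-9, 6, 9) = (7, 5, -6).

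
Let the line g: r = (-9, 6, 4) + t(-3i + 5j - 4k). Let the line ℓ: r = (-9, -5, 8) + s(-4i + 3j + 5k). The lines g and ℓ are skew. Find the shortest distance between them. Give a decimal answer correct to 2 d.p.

6.00

Common perpendicular direction n = (-3, 5, -4) × (-4, 3, 5) = (37, 31, 11).
With w = (-9, -5, 8) − (-9, 6, 4) = (0, -11, 4), w · n = -297.
Distance = |w · n| / |n| = |-297| / √2451 ≈ 6.00.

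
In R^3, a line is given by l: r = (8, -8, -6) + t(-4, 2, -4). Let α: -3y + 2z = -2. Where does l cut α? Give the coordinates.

Substitute r = (8, -8, -6) + t(-4, 2, -4) into the plane: 12 + (-14)t = -2, so t = 1.
Intersection: (8, -8, -6) + 1·(-4, 2, -4) = (4, -6, -10).

(4, -6, -10)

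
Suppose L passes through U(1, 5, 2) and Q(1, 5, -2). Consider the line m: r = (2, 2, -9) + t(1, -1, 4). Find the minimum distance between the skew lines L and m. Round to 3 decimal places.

A direction vector for L is Q − U = (0, 0, -4).
Common perpendicular direction n = (0, 0, -4) × (1, -1, 4) = (-4, -4, 0).
With w = (2, 2, -9) − (1, 5, 2) = (1, -3, -11), w · n = 8.
Distance = |w · n| / |n| = |8| / √32 ≈ 1.414.

1.414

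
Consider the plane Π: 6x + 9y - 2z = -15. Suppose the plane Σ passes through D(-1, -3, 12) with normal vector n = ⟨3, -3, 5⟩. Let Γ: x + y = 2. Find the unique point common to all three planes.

Σ: n·r = n·D gives 3x - 3y + 5z = 66.
Solving the 3×3 linear system 6x + 9y - 2z = -15, 3x - 3y + 5z = 66, x + y = 2 (e.g. by elimination or Cramer's rule, determinant = 3) gives (7, -5, 6).

(7, -5, 6)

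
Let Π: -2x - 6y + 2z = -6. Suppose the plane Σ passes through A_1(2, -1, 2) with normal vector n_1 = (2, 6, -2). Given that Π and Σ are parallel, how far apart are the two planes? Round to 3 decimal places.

1.809

Σ: n_1·r = n_1·A_1 gives 2x + 6y - 2z = -6.
Rescale Σ by 1/(-1): -2x - 6y + 2z = 6. Then distance = |-6 − 6| / √44 ≈ 1.809.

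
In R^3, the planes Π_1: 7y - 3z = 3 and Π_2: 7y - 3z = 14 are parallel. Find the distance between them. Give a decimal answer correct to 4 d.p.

1.4444

Same normal n = (0, 7, -3) with |n| = √58; distance = |3 − 14| / |n| = 11/√58 ≈ 1.4444.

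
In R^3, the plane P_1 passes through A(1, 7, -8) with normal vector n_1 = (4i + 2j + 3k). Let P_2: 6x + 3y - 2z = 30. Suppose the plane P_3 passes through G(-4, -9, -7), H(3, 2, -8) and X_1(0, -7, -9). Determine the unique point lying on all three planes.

P_1: n_1·r = n_1·A gives 4x + 2y + 3z = -6.
GH = (7, 11, -1), GX_1 = (4, 2, -2); a normal to P_3 is GH × GX_1 = (-20, 10, -30).
Using G: P_3 has equation -20x + 10y - 30z = 200.
Solving the 3×3 linear system 4x + 2y + 3z = -6, 6x + 3y - 2z = 30, -20x + 10y - 30z = 200 (e.g. by elimination or Cramer's rule, determinant = 520) gives (1, 4, -6).

(1, 4, -6)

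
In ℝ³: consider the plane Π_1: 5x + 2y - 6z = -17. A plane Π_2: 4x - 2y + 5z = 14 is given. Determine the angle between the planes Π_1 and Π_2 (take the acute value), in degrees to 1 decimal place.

75.0

cos θ = |n₁·n₂| / (|n₁||n₂|) = |-14| / (√65 · √45).
θ = arccos(0.25886) ≈ 75.0°.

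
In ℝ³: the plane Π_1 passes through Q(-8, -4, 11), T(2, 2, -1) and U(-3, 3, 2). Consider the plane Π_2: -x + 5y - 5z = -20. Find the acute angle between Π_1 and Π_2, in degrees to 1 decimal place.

QT = (10, 6, -12), QU = (5, 7, -9); a normal to Π_1 is QT × QU = (30, 30, 40).
Using Q: Π_1 has equation 30x + 30y + 40z = 80.
cos θ = |n₁·n₂| / (|n₁||n₂|) = |-80| / (√3400 · √51).
θ = arccos(0.19212) ≈ 78.9°.

78.9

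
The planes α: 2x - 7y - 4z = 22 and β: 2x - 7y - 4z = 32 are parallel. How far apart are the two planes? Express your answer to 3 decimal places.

Same normal n = (2, -7, -4) with |n| = √69; distance = |22 − 32| / |n| = 10/√69 ≈ 1.204.

1.204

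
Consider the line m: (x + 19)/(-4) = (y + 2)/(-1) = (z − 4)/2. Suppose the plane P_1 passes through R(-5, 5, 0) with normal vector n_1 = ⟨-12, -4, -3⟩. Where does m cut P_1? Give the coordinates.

m has direction (-4, -1, 2) through (-19, -2, 4).
P_1: n_1·r = n_1·R gives -12x - 4y - 3z = 40.
Substitute r = (-19, -2, 4) + t(-4, -1, 2) into the plane: 224 + 46t = 40, so t = -4.
Intersection: (-19, -2, 4) + (-4)·(-4, -1, 2) = (-3, 2, -4).

(-3, 2, -4)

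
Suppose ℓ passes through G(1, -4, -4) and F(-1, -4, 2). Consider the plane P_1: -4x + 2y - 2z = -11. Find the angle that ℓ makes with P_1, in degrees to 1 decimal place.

A direction vector for ℓ is F − G = (-2, 0, 6).
sin θ = |n·v| / (|n||v|) = |-4| / (√24 · √40) = 0.12910.
θ ≈ 7.4°.

7.4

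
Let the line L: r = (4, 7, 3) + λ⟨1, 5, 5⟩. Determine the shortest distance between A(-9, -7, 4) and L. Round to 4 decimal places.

15.7069

Taking (4, 7, 3) on L with direction v = (1, 5, 5): w = A − (4, 7, 3) = (-13, -14, 1), and w × v = (-75, 66, -51).
Distance = |w × v| / |v| = √12582 / √51 ≈ 15.7069.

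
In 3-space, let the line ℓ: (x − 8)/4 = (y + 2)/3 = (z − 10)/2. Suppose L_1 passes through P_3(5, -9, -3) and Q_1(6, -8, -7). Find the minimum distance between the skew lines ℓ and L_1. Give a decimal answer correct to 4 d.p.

4.2496

ℓ has direction (4, 3, 2) through (8, -2, 10).
A direction vector for L_1 is Q_1 − P_3 = (1, 1, -4).
Common perpendicular direction n = (4, 3, 2) × (1, 1, -4) = (-14, 18, 1).
With w = (5, -9, -3) − (8, -2, 10) = (-3, -7, -13), w · n = -97.
Distance = |w · n| / |n| = |-97| / √521 ≈ 4.2496.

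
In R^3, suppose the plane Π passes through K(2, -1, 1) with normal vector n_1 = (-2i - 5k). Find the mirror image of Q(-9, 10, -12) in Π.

Π: n_1·r = n_1·K gives -2x - 5z = -9.
λ = (n·Q − d)/|n|² = (78 − (-9))/29 = 3.
Reflection = Q − 2λn = (-9, 10, -12) − 6·(-2, 0, -5) = (3, 10, 18).

(3, 10, 18)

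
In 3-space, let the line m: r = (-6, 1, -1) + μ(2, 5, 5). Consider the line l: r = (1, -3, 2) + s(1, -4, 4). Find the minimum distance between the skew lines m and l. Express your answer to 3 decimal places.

Common perpendicular direction n = (2, 5, 5) × (1, -4, 4) = (40, -3, -13).
With w = (1, -3, 2) − (-6, 1, -1) = (7, -4, 3), w · n = 253.
Distance = |w · n| / |n| = |253| / √1778 ≈ 6.000.

6.000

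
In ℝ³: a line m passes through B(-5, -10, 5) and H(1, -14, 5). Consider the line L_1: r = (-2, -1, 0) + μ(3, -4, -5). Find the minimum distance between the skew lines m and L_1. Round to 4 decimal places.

A direction vector for m is H − B = (6, -4, 0).
Common perpendicular direction n = (6, -4, 0) × (3, -4, -5) = (20, 30, -12).
With w = (-2, -1, 0) − (-5, -10, 5) = (3, 9, -5), w · n = 390.
Distance = |w · n| / |n| = |390| / √1444 ≈ 10.2632.

10.2632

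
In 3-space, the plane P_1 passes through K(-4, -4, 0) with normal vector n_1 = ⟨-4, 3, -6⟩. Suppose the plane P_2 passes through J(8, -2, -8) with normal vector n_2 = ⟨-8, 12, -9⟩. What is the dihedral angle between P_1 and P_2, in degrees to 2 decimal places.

P_1: n_1·r = n_1·K gives -4x + 3y - 6z = 4.
P_2: n_2·r = n_2·J gives -8x + 12y - 9z = -16.
cos θ = |n₁·n₂| / (|n₁||n₂|) = |122| / (√61 · √289).
θ = arccos(0.91885) ≈ 23.24°.

23.24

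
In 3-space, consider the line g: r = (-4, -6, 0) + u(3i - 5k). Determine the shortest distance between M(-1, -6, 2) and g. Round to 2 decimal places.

3.60

Taking (-4, -6, 0) on g with direction v = (3, 0, -5): w = M − (-4, -6, 0) = (3, 0, 2), and w × v = (0, 21, 0).
Distance = |w × v| / |v| = √441 / √34 ≈ 3.60.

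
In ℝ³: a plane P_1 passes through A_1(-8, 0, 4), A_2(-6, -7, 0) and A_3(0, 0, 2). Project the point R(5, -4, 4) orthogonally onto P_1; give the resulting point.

A_1A_2 = (2, -7, -4), A_1A_3 = (8, 0, -2); a normal to P_1 is A_1A_2 × A_1A_3 = (14, -28, 56).
Using A_1: P_1 has equation 14x - 28y + 56z = 112.
Foot = R − λn with λ = (n·R − d)/|n|² = (406 − 112)/4116 = 1/14.
Foot = (5, -4, 4) − (1/14)·(14, -28, 56) = (4, -2, 0).

(4, -2, 0)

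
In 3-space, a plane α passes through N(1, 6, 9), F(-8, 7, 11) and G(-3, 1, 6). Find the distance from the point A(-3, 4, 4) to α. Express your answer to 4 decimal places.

3.3486

NF = (-9, 1, 2), NG = (-4, -5, -3); a normal to α is NF × NG = (7, -35, 49).
Using N: α has equation 7x - 35y + 49z = 238.
n·A − d = (7)·(-3) + (-35)·(4) + (49)·(4) − 238 = -203; |n| = √3675.
Distance = |-203| / √3675 = 203/√3675 ≈ 3.3486.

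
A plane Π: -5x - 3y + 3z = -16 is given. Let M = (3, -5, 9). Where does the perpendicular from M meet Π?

Foot = M − λn with λ = (n·M − d)/|n|² = (27 − (-16))/43 = 1.
Foot = (3, -5, 9) − 1·(-5, -3, 3) = (8, -2, 6).

(8, -2, 6)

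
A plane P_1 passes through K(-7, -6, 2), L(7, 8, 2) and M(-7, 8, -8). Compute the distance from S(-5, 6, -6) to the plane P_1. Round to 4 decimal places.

KL = (14, 14, 0), KM = (0, 14, -10); a normal to P_1 is KL × KM = (-140, 140, 196).
Using K: P_1 has equation -140x + 140y + 196z = 532.
n·S − d = (-140)·(-5) + (140)·(6) + (196)·(-6) − 532 = -168; |n| = √77616.
Distance = |-168| / √77616 = 168/√77616 ≈ 0.6030.

0.6030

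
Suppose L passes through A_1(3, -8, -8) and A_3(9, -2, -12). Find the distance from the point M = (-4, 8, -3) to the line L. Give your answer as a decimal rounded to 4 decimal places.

17.8007

A direction vector for L is A_3 − A_1 = (6, 6, -4).
Taking (3, -8, -8) on L with direction v = (6, 6, -4): w = M − (3, -8, -8) = (-7, 16, 5), and w × v = (-94, 2, -138).
Distance = |w × v| / |v| = √27884 / √88 ≈ 17.8007.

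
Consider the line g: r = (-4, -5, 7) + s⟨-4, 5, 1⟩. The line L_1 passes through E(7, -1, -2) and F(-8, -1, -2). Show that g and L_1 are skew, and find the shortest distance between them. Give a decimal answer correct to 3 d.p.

9.610

A direction vector for L_1 is F − E = (-15, 0, 0).
Common perpendicular direction n = (-4, 5, 1) × (-15, 0, 0) = (0, -15, 75).
With w = (7, -1, -2) − (-4, -5, 7) = (11, 4, -9), w · n = -735.
Since n ≠ 0 the lines are not parallel, and w · n = -735 ≠ 0 so they do not intersect; hence they are skew.
Distance = |w · n| / |n| = |-735| / √5850 ≈ 9.610.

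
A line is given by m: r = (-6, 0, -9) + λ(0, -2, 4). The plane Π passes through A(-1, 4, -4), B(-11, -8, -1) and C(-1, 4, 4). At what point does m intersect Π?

AB = (-10, -12, 3), AC = (0, 0, 8); a normal to Π is AB × AC = (-96, 80, 0).
Using A: Π has equation -96x + 80y = 416.
Substitute r = (-6, 0, -9) + t(0, -2, 4) into the plane: 576 + (-160)t = 416, so t = 1.
Intersection: (-6, 0, -9) + 1·(0, -2, 4) = (-6, -2, -5).

(-6, -2, -5)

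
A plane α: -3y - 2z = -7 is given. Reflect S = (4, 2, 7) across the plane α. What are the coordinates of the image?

(4, -4, 3)

λ = (n·S − d)/|n|² = (-20 − (-7))/13 = -1.
Reflection = S − 2λn = (4, 2, 7) − (-2)·(0, -3, -2) = (4, -4, 3).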